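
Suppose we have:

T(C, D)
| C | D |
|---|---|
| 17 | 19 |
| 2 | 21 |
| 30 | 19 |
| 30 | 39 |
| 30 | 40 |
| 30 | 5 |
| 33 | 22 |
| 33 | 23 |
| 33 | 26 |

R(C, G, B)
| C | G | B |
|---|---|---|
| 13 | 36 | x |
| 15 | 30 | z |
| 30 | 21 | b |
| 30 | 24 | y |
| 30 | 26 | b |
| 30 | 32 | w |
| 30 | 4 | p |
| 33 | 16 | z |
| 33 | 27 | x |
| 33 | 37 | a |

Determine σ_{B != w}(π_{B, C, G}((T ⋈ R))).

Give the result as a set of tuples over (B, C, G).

{(a, 33, 37), (b, 30, 21), (b, 30, 26), (p, 30, 4), (x, 33, 27), (y, 30, 24), (z, 33, 16)}

T ⋈ R (natural join on C): {(30, 19, 21, b), (30, 19, 24, y), (30, 19, 26, b), (30, 19, 32, w), (30, 19, 4, p), (30, 39, 21, b), (30, 39, 24, y), (30, 39, 26, b), (30, 39, 32, w), (30, 39, 4, p), (30, 40, 21, b), (30, 40, 24, y), (30, 40, 26, b), (30, 40, 32, w), (30, 40, 4, p), (30, 5, 21, b), (30, 5, 24, y), (30, 5, 26, b), (30, 5, 32, w), (30, 5, 4, p), (33, 22, 16, z), (33, 22, 27, x), (33, 22, 37, a), (33, 23, 16, z), (33, 23, 27, x), (33, 23, 37, a), (33, 26, 16, z), (33, 26, 27, x), (33, 26, 37, a)}
Keep only column(s) B, C, G (21 duplicate(s) eliminated): {(a, 33, 37), (b, 30, 21), (b, 30, 26), (p, 30, 4), (w, 30, 32), (x, 33, 27), (y, 30, 24), (z, 33, 16)}
σ[B != w]: keep tuples satisfying B != w → {(a, 33, 37), (b, 30, 21), (b, 30, 26), (p, 30, 4), (x, 33, 27), (y, 30, 24), (z, 33, 16)}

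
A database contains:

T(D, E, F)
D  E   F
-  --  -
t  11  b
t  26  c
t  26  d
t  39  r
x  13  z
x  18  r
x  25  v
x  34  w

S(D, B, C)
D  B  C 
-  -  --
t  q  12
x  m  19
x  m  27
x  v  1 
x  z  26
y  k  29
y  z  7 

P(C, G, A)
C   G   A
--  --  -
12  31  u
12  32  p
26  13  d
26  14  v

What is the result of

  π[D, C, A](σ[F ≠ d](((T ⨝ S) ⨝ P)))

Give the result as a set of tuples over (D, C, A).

{(t, 12, p), (t, 12, u), (x, 26, d), (x, 26, v)}

Natural join on D: {(t, 11, b, q, 12), (t, 26, c, q, 12), (t, 26, d, q, 12), (t, 39, r, q, 12), (x, 13, z, m, 19), (x, 13, z, m, 27), (x, 13, z, v, 1), (x, 13, z, z, 26), (x, 18, r, m, 19), (x, 18, r, m, 27), (x, 18, r, v, 1), (x, 18, r, z, 26), (x, 25, v, m, 19), (x, 25, v, m, 27), (x, 25, v, v, 1), (x, 25, v, z, 26), (x, 34, w, m, 19), (x, 34, w, m, 27), (x, 34, w, v, 1), (x, 34, w, z, 26)}
Natural join on C: {(t, 11, b, q, 12, 31, u), (t, 11, b, q, 12, 32, p), (t, 26, c, q, 12, 31, u), (t, 26, c, q, 12, 32, p), (t, 26, d, q, 12, 31, u), (t, 26, d, q, 12, 32, p), (t, 39, r, q, 12, 31, u), (t, 39, r, q, 12, 32, p), (x, 13, z, z, 26, 13, d), (x, 13, z, z, 26, 14, v), (x, 18, r, z, 26, 13, d), (x, 18, r, z, 26, 14, v), (x, 25, v, z, 26, 13, d), (x, 25, v, z, 26, 14, v), (x, 34, w, z, 26, 13, d), (x, 34, w, z, 26, 14, v)}
σ[F ≠ d]: keep tuples satisfying F ≠ d → {(t, 11, b, q, 12, 31, u), (t, 11, b, q, 12, 32, p), (t, 26, c, q, 12, 31, u), (t, 26, c, q, 12, 32, p), (t, 39, r, q, 12, 31, u), (t, 39, r, q, 12, 32, p), (x, 13, z, z, 26, 13, d), (x, 13, z, z, 26, 14, v), (x, 18, r, z, 26, 13, d), (x, 18, r, z, 26, 14, v), (x, 25, v, z, 26, 13, d), (x, 25, v, z, 26, 14, v), (x, 34, w, z, 26, 13, d), (x, 34, w, z, 26, 14, v)}
π_{D, C, A} gives {(t, 12, p), (t, 12, u), (x, 26, d), (x, 26, v)} (10 duplicate(s) eliminated).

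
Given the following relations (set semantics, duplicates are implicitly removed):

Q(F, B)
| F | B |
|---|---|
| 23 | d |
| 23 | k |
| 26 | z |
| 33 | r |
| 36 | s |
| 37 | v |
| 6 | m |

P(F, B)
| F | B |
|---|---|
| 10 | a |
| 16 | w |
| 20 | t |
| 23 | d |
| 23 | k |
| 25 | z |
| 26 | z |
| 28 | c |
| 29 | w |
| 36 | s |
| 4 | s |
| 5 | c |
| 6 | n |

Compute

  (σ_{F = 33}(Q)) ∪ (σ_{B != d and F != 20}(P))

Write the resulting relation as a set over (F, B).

{(10, a), (16, w), (23, k), (25, z), (26, z), (28, c), (29, w), (33, r), (36, s), (4, s), (5, c), (6, n)}

Filtering on F = 33 leaves {(33, r)}.
Filtering on B != d and F != 20 leaves {(10, a), (16, w), (23, k), (25, z), (26, z), (28, c), (29, w), (36, s), (4, s), (5, c), (6, n)}.
Union: {(33, r)} with {(10, a), (16, w), (23, k), (25, z), (26, z), (28, c), (29, w), (36, s), (4, s), (5, c), (6, n)} → {(10, a), (16, w), (23, k), (25, z), (26, z), (28, c), (29, w), (33, r), (36, s), (4, s), (5, c), (6, n)}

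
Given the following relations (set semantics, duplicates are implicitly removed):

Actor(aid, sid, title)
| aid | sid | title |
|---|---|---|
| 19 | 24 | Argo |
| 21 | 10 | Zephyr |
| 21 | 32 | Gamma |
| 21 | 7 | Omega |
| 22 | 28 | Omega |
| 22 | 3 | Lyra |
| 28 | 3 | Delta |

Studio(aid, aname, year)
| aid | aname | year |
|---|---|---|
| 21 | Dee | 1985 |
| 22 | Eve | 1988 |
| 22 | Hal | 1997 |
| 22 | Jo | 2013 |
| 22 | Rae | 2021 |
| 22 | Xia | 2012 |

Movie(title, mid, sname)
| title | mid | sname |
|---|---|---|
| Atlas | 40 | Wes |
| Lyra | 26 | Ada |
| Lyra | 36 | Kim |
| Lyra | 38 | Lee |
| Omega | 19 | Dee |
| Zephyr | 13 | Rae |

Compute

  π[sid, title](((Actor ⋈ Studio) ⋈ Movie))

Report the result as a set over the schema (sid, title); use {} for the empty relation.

{(10, Zephyr), (28, Omega), (3, Lyra), (7, Omega)}

Actor ⋈ Studio (natural join on aid): {(21, 10, Zephyr, Dee, 1985), (21, 32, Gamma, Dee, 1985), (21, 7, Omega, Dee, 1985), (22, 28, Omega, Eve, 1988), (22, 28, Omega, Hal, 1997), (22, 28, Omega, Jo, 2013), (22, 28, Omega, Rae, 2021), (22, 28, Omega, Xia, 2012), (22, 3, Lyra, Eve, 1988), (22, 3, Lyra, Hal, 1997), (22, 3, Lyra, Jo, 2013), (22, 3, Lyra, Rae, 2021), (22, 3, Lyra, Xia, 2012)}
(Actor ⋈ Studio) ⋈ Movie (natural join on title): {(21, 10, Zephyr, Dee, 1985, 13, Rae), (21, 7, Omega, Dee, 1985, 19, Dee), (22, 28, Omega, Eve, 1988, 19, Dee), (22, 28, Omega, Hal, 1997, 19, Dee), (22, 28, Omega, Jo, 2013, 19, Dee), (22, 28, Omega, Rae, 2021, 19, Dee), (22, 28, Omega, Xia, 2012, 19, Dee), (22, 3, Lyra, Eve, 1988, 26, Ada), (22, 3, Lyra, Eve, 1988, 36, Kim), (22, 3, Lyra, Eve, 1988, 38, Lee), (22, 3, Lyra, Hal, 1997, 26, Ada), (22, 3, Lyra, Hal, 1997, 36, Kim), (22, 3, Lyra, Hal, 1997, 38, Lee), (22, 3, Lyra, Jo, 2013, 26, Ada), (22, 3, Lyra, Jo, 2013, 36, Kim), (22, 3, Lyra, Jo, 2013, 38, Lee), (22, 3, Lyra, Rae, 2021, 26, Ada), (22, 3, Lyra, Rae, 2021, 36, Kim), (22, 3, Lyra, Rae, 2021, 38, Lee), (22, 3, Lyra, Xia, 2012, 26, Ada), (22, 3, Lyra, Xia, 2012, 36, Kim), (22, 3, Lyra, Xia, 2012, 38, Lee)}
Projecting to sid, title (18 duplicate(s) eliminated): {(10, Zephyr), (28, Omega), (3, Lyra), (7, Omega)}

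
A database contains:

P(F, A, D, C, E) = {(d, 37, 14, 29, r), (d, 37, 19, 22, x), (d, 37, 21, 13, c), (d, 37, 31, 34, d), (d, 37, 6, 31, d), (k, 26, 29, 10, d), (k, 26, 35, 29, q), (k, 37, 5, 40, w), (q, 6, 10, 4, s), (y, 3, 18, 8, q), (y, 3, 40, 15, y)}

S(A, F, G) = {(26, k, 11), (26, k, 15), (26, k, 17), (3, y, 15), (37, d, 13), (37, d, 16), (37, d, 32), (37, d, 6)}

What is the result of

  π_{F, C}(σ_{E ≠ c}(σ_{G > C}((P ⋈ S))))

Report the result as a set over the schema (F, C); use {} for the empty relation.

{(d, 22), (d, 29), (d, 31), (k, 10), (y, 8)}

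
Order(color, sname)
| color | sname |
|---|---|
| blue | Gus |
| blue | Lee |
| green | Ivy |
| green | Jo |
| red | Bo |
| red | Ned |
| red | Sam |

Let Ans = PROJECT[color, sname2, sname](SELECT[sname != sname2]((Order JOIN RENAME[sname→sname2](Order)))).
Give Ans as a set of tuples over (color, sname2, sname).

ρ[sname→sname2]: schema becomes (color, sname2); tuples unchanged.
Joining Order and RENAME[sname→sname2](Order) on color yields {(blue, Gus, Gus), (blue, Gus, Lee), (blue, Lee, Gus), (blue, Lee, Lee), (green, Ivy, Ivy), (green, Ivy, Jo), (green, Jo, Ivy), (green, Jo, Jo), (red, Bo, Bo), (red, Bo, Ned), (red, Bo, Sam), (red, Ned, Bo), (red, Ned, Ned), (red, Ned, Sam), (red, Sam, Bo), (red, Sam, Ned), (red, Sam, Sam)}.
σ[sname != sname2]: keep tuples satisfying sname != sname2 → {(blue, Gus, Lee), (blue, Lee, Gus), (green, Ivy, Jo), (green, Jo, Ivy), (red, Bo, Ned), (red, Bo, Sam), (red, Ned, Bo), (red, Ned, Sam), (red, Sam, Bo), (red, Sam, Ned)}
Projecting to color, sname2, sname: {(blue, Gus, Lee), (blue, Lee, Gus), (green, Ivy, Jo), (green, Jo, Ivy), (red, Bo, Ned), (red, Bo, Sam), (red, Ned, Bo), (red, Ned, Sam), (red, Sam, Bo), (red, Sam, Ned)}

{(blue, Gus, Lee), (blue, Lee, Gus), (green, Ivy, Jo), (green, Jo, Ivy), (red, Bo, Ned), (red, Bo, Sam), (red, Ned, Bo), (red, Ned, Sam), (red, Sam, Bo), (red, Sam, Ned)}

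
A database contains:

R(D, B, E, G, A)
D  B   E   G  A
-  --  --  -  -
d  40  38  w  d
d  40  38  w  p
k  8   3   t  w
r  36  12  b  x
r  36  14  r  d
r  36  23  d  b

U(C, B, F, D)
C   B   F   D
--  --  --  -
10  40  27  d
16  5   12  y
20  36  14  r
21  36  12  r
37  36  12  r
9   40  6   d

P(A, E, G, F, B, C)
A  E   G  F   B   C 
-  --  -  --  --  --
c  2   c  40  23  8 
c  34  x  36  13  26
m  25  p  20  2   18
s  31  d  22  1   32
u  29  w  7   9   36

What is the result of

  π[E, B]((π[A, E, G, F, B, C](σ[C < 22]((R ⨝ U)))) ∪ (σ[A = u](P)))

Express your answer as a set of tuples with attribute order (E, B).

{(12, 36), (14, 36), (23, 36), (29, 9), (38, 40)}

R ⋈ U (natural join on D, B): {(d, 40, 38, w, d, 10, 27), (d, 40, 38, w, d, 9, 6), (d, 40, 38, w, p, 10, 27), (d, 40, 38, w, p, 9, 6), (r, 36, 12, b, x, 20, 14), (r, 36, 12, b, x, 21, 12), (r, 36, 12, b, x, 37, 12), (r, 36, 14, r, d, 20, 14), (r, 36, 14, r, d, 21, 12), (r, 36, 14, r, d, 37, 12), (r, 36, 23, d, b, 20, 14), (r, 36, 23, d, b, 21, 12), (r, 36, 23, d, b, 37, 12)}
Apply σ_{C < 22}; surviving tuples: {(d, 40, 38, w, d, 10, 27), (d, 40, 38, w, d, 9, 6), (d, 40, 38, w, p, 10, 27), (d, 40, 38, w, p, 9, 6), (r, 36, 12, b, x, 20, 14), (r, 36, 12, b, x, 21, 12), (r, 36, 14, r, d, 20, 14), (r, 36, 14, r, d, 21, 12), (r, 36, 23, d, b, 20, 14), (r, 36, 23, d, b, 21, 12)}
π[A, E, G, F, B, C]: project onto (A, E, G, F, B, C) → {(b, 23, d, 12, 36, 21), (b, 23, d, 14, 36, 20), (d, 14, r, 12, 36, 21), (d, 14, r, 14, 36, 20), (d, 38, w, 27, 40, 10), (d, 38, w, 6, 40, 9), (p, 38, w, 27, 40, 10), (p, 38, w, 6, 40, 9), (x, 12, b, 12, 36, 21), (x, 12, b, 14, 36, 20)}
Apply σ_{A = u}; surviving tuples: {(u, 29, w, 7, 9, 36)}
Set union of the two operands is {(b, 23, d, 12, 36, 21), (b, 23, d, 14, 36, 20), (d, 14, r, 12, 36, 21), (d, 14, r, 14, 36, 20), (d, 38, w, 27, 40, 10), (d, 38, w, 6, 40, 9), (p, 38, w, 27, 40, 10), (p, 38, w, 6, 40, 9), (u, 29, w, 7, 9, 36), (x, 12, b, 12, 36, 21), (x, 12, b, 14, 36, 20)}.
π[E, B]: project onto (E, B) (6 duplicate(s) eliminated) → {(12, 36), (14, 36), (23, 36), (29, 9), (38, 40)}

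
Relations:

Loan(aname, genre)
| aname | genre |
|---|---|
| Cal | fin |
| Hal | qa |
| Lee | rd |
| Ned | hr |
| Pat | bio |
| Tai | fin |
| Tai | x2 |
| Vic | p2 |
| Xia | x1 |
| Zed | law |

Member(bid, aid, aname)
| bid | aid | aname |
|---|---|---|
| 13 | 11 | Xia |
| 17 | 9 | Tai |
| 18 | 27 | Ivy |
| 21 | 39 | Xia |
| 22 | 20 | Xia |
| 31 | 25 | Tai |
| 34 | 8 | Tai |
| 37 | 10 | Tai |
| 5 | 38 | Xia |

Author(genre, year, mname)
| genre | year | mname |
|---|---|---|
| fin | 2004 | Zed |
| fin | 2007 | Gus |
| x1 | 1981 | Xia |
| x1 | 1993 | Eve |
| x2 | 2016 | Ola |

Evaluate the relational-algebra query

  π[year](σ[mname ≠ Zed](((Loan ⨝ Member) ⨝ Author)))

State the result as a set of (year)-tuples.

{1981, 1993, 2007, 2016}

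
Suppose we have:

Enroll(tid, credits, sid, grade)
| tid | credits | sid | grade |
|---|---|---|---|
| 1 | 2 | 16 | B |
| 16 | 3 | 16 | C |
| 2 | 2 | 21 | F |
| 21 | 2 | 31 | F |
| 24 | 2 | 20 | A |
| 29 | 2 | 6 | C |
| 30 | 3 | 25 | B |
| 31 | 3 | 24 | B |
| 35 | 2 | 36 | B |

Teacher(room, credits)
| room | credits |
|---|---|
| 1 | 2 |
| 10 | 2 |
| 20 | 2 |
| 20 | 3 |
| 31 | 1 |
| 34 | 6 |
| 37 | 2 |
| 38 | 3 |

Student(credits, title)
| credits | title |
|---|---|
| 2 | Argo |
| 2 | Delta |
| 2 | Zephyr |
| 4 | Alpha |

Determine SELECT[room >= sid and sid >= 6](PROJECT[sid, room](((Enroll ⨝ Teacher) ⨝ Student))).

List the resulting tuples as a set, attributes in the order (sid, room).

Natural join on credits: {(1, 2, 16, B, 1), (1, 2, 16, B, 10), (1, 2, 16, B, 20), (1, 2, 16, B, 37), (16, 3, 16, C, 20), (16, 3, 16, C, 38), (2, 2, 21, F, 1), (2, 2, 21, F, 10), (2, 2, 21, F, 20), (2, 2, 21, F, 37), (21, 2, 31, F, 1), (21, 2, 31, F, 10), (21, 2, 31, F, 20), (21, 2, 31, F, 37), (24, 2, 20, A, 1), (24, 2, 20, A, 10), (24, 2, 20, A, 20), (24, 2, 20, A, 37), (29, 2, 6, C, 1), (29, 2, 6, C, 10), (29, 2, 6, C, 20), (29, 2, 6, C, 37), (30, 3, 25, B, 20), (30, 3, 25, B, 38), (31, 3, 24, B, 20), (31, 3, 24, B, 38), (35, 2, 36, B, 1), (35, 2, 36, B, 10), (35, 2, 36, B, 20), (35, 2, 36, B, 37)}
Natural join on credits: {(1, 2, 16, B, 1, Argo), (1, 2, 16, B, 1, Delta), (1, 2, 16, B, 1, Zephyr), (1, 2, 16, B, 10, Argo), (1, 2, 16, B, 10, Delta), (1, 2, 16, B, 10, Zephyr), (1, 2, 16, B, 20, Argo), (1, 2, 16, B, 20, Delta), (1, 2, 16, B, 20, Zephyr), (1, 2, 16, B, 37, Argo), (1, 2, 16, B, 37, Delta), (1, 2, 16, B, 37, Zephyr), (2, 2, 21, F, 1, Argo), (2, 2, 21, F, 1, Delta), (2, 2, 21, F, 1, Zephyr), (2, 2, 21, F, 10, Argo), (2, 2, 21, F, 10, Delta), (2, 2, 21, F, 10, Zephyr), (2, 2, 21, F, 20, Argo), (2, 2, 21, F, 20, Delta), (2, 2, 21, F, 20, Zephyr), (2, 2, 21, F, 37, Argo), (2, 2, 21, F, 37, Delta), (2, 2, 21, F, 37, Zephyr), (21, 2, 31, F, 1, Argo), (21, 2, 31, F, 1, Delta), (21, 2, 31, F, 1, Zephyr), (21, 2, 31, F, 10, Argo), (21, 2, 31, F, 10, Delta), (21, 2, 31, F, 10, Zephyr), (21, 2, 31, F, 20, Argo), (21, 2, 31, F, 20, Delta), (21, 2, 31, F, 20, Zephyr), (21, 2, 31, F, 37, Argo), (21, 2, 31, F, 37, Delta), (21, 2, 31, F, 37, Zephyr), (24, 2, 20, A, 1, Argo), (24, 2, 20, A, 1, Delta), (24, 2, 20, A, 1, Zephyr), (24, 2, 20, A, 10, Argo), (24, 2, 20, A, 10, Delta), (24, 2, 20, A, 10, Zephyr), (24, 2, 20, A, 20, Argo), (24, 2, 20, A, 20, Delta), (24, 2, 20, A, 20, Zephyr), (24, 2, 20, A, 37, Argo), (24, 2, 20, A, 37, Delta), (24, 2, 20, A, 37, Zephyr), (29, 2, 6, C, 1, Argo), (29, 2, 6, C, 1, Delta), (29, 2, 6, C, 1, Zephyr), (29, 2, 6, C, 10, Argo), (29, 2, 6, C, 10, Delta), (29, 2, 6, C, 10, Zephyr), (29, 2, 6, C, 20, Argo), (29, 2, 6, C, 20, Delta), (29, 2, 6, C, 20, Zephyr), (29, 2, 6, C, 37, Argo), (29, 2, 6, C, 37, Delta), (29, 2, 6, C, 37, Zephyr), (35, 2, 36, B, 1, Argo), (35, 2, 36, B, 1, Delta), (35, 2, 36, B, 1, Zephyr), (35, 2, 36, B, 10, Argo), (35, 2, 36, B, 10, Delta), (35, 2, 36, B, 10, Zephyr), (35, 2, 36, B, 20, Argo), (35, 2, 36, B, 20, Delta), (35, 2, 36, B, 20, Zephyr), (35, 2, 36, B, 37, Argo), (35, 2, 36, B, 37, Delta), (35, 2, 36, B, 37, Zephyr)}
π_{sid, room} gives {(16, 1), (16, 10), (16, 20), (16, 37), (20, 1), (20, 10), (20, 20), (20, 37), (21, 1), (21, 10), (21, 20), (21, 37), (31, 1), (31, 10), (31, 20), (31, 37), (36, 1), (36, 10), (36, 20), (36, 37), (6, 1), (6, 10), (6, 20), (6, 37)} (48 duplicate(s) eliminated).
Filtering on room >= sid and sid >= 6 leaves {(16, 20), (16, 37), (20, 20), (20, 37), (21, 37), (31, 37), (36, 37), (6, 10), (6, 20), (6, 37)}.

{(16, 20), (16, 37), (20, 20), (20, 37), (21, 37), (31, 37), (36, 37), (6, 10), (6, 20), (6, 37)}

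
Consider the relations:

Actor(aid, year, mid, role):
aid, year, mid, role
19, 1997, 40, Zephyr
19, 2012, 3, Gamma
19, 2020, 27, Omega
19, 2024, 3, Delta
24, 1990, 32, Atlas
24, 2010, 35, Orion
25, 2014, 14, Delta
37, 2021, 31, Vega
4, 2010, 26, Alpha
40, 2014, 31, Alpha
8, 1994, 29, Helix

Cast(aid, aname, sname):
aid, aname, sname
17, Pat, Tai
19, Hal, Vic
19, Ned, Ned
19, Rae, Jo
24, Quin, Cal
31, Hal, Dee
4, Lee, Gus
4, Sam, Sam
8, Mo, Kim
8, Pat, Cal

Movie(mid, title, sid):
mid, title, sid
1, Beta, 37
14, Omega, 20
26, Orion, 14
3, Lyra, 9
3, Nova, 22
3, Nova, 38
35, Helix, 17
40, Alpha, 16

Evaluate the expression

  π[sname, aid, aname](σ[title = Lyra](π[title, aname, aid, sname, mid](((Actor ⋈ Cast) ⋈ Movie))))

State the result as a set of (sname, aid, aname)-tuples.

{(Jo, 19, Rae), (Ned, 19, Ned), (Vic, 19, Hal)}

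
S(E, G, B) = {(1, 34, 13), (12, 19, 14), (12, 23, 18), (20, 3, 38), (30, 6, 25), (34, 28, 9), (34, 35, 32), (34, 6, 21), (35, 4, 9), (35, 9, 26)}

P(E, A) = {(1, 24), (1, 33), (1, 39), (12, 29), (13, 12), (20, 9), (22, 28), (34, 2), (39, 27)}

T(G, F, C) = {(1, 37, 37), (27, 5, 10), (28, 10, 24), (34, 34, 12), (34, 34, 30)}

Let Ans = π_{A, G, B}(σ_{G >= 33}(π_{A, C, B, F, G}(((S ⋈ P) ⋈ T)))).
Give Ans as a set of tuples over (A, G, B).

{(24, 34, 13), (33, 34, 13), (39, 34, 13)}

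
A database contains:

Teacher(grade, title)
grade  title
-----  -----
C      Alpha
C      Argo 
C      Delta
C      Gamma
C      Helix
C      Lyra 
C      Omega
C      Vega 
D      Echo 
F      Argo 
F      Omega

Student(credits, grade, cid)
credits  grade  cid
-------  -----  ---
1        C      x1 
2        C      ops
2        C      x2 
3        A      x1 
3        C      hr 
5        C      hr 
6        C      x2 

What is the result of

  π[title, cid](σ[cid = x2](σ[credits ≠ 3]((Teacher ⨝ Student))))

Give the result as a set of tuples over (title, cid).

{(Alpha, x2), (Argo, x2), (Delta, x2), (Gamma, x2), (Helix, x2), (Lyra, x2), (Omega, x2), (Vega, x2)}

Joining Teacher and Student on grade yields {(C, Alpha, 1, x1), (C, Alpha, 2, ops), (C, Alpha, 2, x2), (C, Alpha, 3, hr), (C, Alpha, 5, hr), (C, Alpha, 6, x2), (C, Argo, 1, x1), (C, Argo, 2, ops), (C, Argo, 2, x2), (C, Argo, 3, hr), (C, Argo, 5, hr), (C, Argo, 6, x2), (C, Delta, 1, x1), (C, Delta, 2, ops), (C, Delta, 2, x2), (C, Delta, 3, hr), (C, Delta, 5, hr), (C, Delta, 6, x2), (C, Gamma, 1, x1), (C, Gamma, 2, ops), (C, Gamma, 2, x2), (C, Gamma, 3, hr), (C, Gamma, 5, hr), (C, Gamma, 6, x2), (C, Helix, 1, x1), (C, Helix, 2, ops), (C, Helix, 2, x2), (C, Helix, 3, hr), (C, Helix, 5, hr), (C, Helix, 6, x2), (C, Lyra, 1, x1), (C, Lyra, 2, ops), (C, Lyra, 2, x2), (C, Lyra, 3, hr), (C, Lyra, 5, hr), (C, Lyra, 6, x2), (C, Omega, 1, x1), (C, Omega, 2, ops), (C, Omega, 2, x2), (C, Omega, 3, hr), (C, Omega, 5, hr), (C, Omega, 6, x2), (C, Vega, 1, x1), (C, Vega, 2, ops), (C, Vega, 2, x2), (C, Vega, 3, hr), (C, Vega, 5, hr), (C, Vega, 6, x2)}.
σ[credits ≠ 3]: keep tuples satisfying credits ≠ 3 → {(C, Alpha, 1, x1), (C, Alpha, 2, ops), (C, Alpha, 2, x2), (C, Alpha, 5, hr), (C, Alpha, 6, x2), (C, Argo, 1, x1), (C, Argo, 2, ops), (C, Argo, 2, x2), (C, Argo, 5, hr), (C, Argo, 6, x2), (C, Delta, 1, x1), (C, Delta, 2, ops), (C, Delta, 2, x2), (C, Delta, 5, hr), (C, Delta, 6, x2), (C, Gamma, 1, x1), (C, Gamma, 2, ops), (C, Gamma, 2, x2), (C, Gamma, 5, hr), (C, Gamma, 6, x2), (C, Helix, 1, x1), (C, Helix, 2, ops), (C, Helix, 2, x2), (C, Helix, 5, hr), (C, Helix, 6, x2), (C, Lyra, 1, x1), (C, Lyra, 2, ops), (C, Lyra, 2, x2), (C, Lyra, 5, hr), (C, Lyra, 6, x2), (C, Omega, 1, x1), (C, Omega, 2, ops), (C, Omega, 2, x2), (C, Omega, 5, hr), (C, Omega, 6, x2), (C, Vega, 1, x1), (C, Vega, 2, ops), (C, Vega, 2, x2), (C, Vega, 5, hr), (C, Vega, 6, x2)}
σ[cid = x2]: keep tuples satisfying cid = x2 → {(C, Alpha, 2, x2), (C, Alpha, 6, x2), (C, Argo, 2, x2), (C, Argo, 6, x2), (C, Delta, 2, x2), (C, Delta, 6, x2), (C, Gamma, 2, x2), (C, Gamma, 6, x2), (C, Helix, 2, x2), (C, Helix, 6, x2), (C, Lyra, 2, x2), (C, Lyra, 6, x2), (C, Omega, 2, x2), (C, Omega, 6, x2), (C, Vega, 2, x2), (C, Vega, 6, x2)}
Projecting to title, cid (8 duplicate(s) eliminated): {(Alpha, x2), (Argo, x2), (Delta, x2), (Gamma, x2), (Helix, x2), (Lyra, x2), (Omega, x2), (Vega, x2)}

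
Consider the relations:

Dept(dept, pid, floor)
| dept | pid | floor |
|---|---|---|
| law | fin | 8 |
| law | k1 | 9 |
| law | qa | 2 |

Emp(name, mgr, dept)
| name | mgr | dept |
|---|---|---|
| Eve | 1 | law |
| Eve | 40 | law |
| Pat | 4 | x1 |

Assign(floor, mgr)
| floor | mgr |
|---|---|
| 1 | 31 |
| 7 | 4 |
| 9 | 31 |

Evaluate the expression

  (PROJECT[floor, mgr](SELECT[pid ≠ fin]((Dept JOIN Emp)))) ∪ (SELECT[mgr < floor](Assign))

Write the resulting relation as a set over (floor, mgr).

Dept ⋈ Emp (natural join on dept): {(law, fin, 8, Eve, 1), (law, fin, 8, Eve, 40), (law, k1, 9, Eve, 1), (law, k1, 9, Eve, 40), (law, qa, 2, Eve, 1), (law, qa, 2, Eve, 40)}
Apply σ_{pid ≠ fin}; surviving tuples: {(law, k1, 9, Eve, 1), (law, k1, 9, Eve, 40), (law, qa, 2, Eve, 1), (law, qa, 2, Eve, 40)}
Projecting to floor, mgr: {(2, 1), (2, 40), (9, 1), (9, 40)}
Apply σ_{mgr < floor}; surviving tuples: {(7, 4)}
Taking the union: {(2, 1), (2, 40), (7, 4), (9, 1), (9, 40)}

{(2, 1), (2, 40), (7, 4), (9, 1), (9, 40)}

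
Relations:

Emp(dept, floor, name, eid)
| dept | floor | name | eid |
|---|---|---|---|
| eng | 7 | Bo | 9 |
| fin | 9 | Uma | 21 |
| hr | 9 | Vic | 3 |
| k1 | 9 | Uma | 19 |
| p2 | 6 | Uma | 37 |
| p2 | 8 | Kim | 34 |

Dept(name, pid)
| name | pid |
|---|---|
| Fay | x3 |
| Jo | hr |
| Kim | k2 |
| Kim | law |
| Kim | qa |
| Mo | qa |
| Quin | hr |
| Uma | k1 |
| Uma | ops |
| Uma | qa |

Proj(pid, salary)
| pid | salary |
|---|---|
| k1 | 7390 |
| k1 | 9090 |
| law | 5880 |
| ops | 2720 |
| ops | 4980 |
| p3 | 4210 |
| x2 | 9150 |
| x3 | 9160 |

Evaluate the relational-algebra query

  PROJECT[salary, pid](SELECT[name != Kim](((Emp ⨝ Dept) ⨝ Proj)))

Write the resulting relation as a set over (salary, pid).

{(2720, ops), (4980, ops), (7390, k1), (9090, k1)}

Emp ⋈ Dept (natural join on name): {(fin, 9, Uma, 21, k1), (fin, 9, Uma, 21, ops), (fin, 9, Uma, 21, qa), (k1, 9, Uma, 19, k1), (k1, 9, Uma, 19, ops), (k1, 9, Uma, 19, qa), (p2, 6, Uma, 37, k1), (p2, 6, Uma, 37, ops), (p2, 6, Uma, 37, qa), (p2, 8, Kim, 34, k2), (p2, 8, Kim, 34, law), (p2, 8, Kim, 34, qa)}
(Emp ⨝ Dept) ⋈ Proj (natural join on pid): {(fin, 9, Uma, 21, k1, 7390), (fin, 9, Uma, 21, k1, 9090), (fin, 9, Uma, 21, ops, 2720), (fin, 9, Uma, 21, ops, 4980), (k1, 9, Uma, 19, k1, 7390), (k1, 9, Uma, 19, k1, 9090), (k1, 9, Uma, 19, ops, 2720), (k1, 9, Uma, 19, ops, 4980), (p2, 6, Uma, 37, k1, 7390), (p2, 6, Uma, 37, k1, 9090), (p2, 6, Uma, 37, ops, 2720), (p2, 6, Uma, 37, ops, 4980), (p2, 8, Kim, 34, law, 5880)}
σ[name != Kim]: keep tuples satisfying name != Kim → {(fin, 9, Uma, 21, k1, 7390), (fin, 9, Uma, 21, k1, 9090), (fin, 9, Uma, 21, ops, 2720), (fin, 9, Uma, 21, ops, 4980), (k1, 9, Uma, 19, k1, 7390), (k1, 9, Uma, 19, k1, 9090), (k1, 9, Uma, 19, ops, 2720), (k1, 9, Uma, 19, ops, 4980), (p2, 6, Uma, 37, k1, 7390), (p2, 6, Uma, 37, k1, 9090), (p2, 6, Uma, 37, ops, 2720), (p2, 6, Uma, 37, ops, 4980)}
π[salary, pid]: project onto (salary, pid) (8 duplicate(s) eliminated) → {(2720, ops), (4980, ops), (7390, k1), (9090, k1)}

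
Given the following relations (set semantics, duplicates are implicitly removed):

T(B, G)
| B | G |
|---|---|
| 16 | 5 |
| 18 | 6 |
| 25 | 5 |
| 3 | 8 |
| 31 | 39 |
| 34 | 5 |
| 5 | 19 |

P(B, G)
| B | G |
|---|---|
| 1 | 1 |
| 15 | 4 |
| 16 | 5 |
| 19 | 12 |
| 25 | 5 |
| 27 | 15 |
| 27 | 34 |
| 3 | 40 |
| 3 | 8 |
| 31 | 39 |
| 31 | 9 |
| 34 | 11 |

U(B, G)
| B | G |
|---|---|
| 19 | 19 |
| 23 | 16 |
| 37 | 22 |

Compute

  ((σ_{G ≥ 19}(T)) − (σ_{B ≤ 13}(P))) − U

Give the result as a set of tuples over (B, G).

σ[G ≥ 19]: keep tuples satisfying G ≥ 19 → {(31, 39), (5, 19)}
σ[B ≤ 13]: keep tuples satisfying B ≤ 13 → {(1, 1), (3, 40), (3, 8)}
Set difference of the two operands is {(31, 39), (5, 19)}.
Set difference of the two operands is {(31, 39), (5, 19)}.

{(31, 39), (5, 19)}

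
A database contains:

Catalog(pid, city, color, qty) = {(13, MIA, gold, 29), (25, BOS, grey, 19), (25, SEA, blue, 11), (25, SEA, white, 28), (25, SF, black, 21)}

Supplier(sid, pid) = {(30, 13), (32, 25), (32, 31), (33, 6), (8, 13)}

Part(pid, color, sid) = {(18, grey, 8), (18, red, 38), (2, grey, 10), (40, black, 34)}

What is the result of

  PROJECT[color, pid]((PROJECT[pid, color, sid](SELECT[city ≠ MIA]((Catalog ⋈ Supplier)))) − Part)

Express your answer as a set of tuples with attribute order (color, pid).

{(black, 25), (blue, 25), (grey, 25), (white, 25)}

Catalog ⋈ Supplier (natural join on pid): {(13, MIA, gold, 29, 30), (13, MIA, gold, 29, 8), (25, BOS, grey, 19, 32), (25, SEA, blue, 11, 32), (25, SEA, white, 28, 32), (25, SF, black, 21, 32)}
Selection city ≠ MIA: {(25, BOS, grey, 19, 32), (25, SEA, blue, 11, 32), (25, SEA, white, 28, 32), (25, SF, black, 21, 32)}
Keep only column(s) pid, color, sid: {(25, black, 32), (25, blue, 32), (25, grey, 32), (25, white, 32)}
Taking the difference: {(25, black, 32), (25, blue, 32), (25, grey, 32), (25, white, 32)}
Keep only column(s) color, pid: {(black, 25), (blue, 25), (grey, 25), (white, 25)}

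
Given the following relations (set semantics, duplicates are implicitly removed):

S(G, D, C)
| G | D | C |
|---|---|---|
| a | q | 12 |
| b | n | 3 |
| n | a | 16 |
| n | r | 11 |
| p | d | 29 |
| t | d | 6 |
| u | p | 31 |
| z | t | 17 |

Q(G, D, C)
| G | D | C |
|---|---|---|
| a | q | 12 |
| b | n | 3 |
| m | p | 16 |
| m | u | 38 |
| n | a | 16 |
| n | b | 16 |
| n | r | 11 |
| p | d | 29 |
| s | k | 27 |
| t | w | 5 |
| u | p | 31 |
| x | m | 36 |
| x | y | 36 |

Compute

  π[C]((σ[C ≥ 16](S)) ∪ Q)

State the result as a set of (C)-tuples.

{11, 12, 16, 17, 27, 29, 3, 31, 36, 38, 5}

Selection C ≥ 16: {(n, a, 16), (p, d, 29), (u, p, 31), (z, t, 17)}
Taking the union: {(a, q, 12), (b, n, 3), (m, p, 16), (m, u, 38), (n, a, 16), (n, b, 16), (n, r, 11), (p, d, 29), (s, k, 27), (t, w, 5), (u, p, 31), (x, m, 36), (x, y, 36), (z, t, 17)}
Keep only column(s) C (3 duplicate(s) eliminated): {11, 12, 16, 17, 27, 29, 3, 31, 36, 38, 5}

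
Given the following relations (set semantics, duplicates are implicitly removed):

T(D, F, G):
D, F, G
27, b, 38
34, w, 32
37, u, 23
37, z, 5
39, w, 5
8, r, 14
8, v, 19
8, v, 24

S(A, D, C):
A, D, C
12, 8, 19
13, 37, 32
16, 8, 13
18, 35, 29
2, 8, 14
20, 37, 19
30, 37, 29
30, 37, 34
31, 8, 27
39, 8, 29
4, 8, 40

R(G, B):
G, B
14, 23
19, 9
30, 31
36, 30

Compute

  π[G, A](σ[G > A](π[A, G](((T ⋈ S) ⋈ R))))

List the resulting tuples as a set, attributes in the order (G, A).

Natural join on D: {(37, u, 23, 13, 32), (37, u, 23, 20, 19), (37, u, 23, 30, 29), (37, u, 23, 30, 34), (37, z, 5, 13, 32), (37, z, 5, 20, 19), (37, z, 5, 30, 29), (37, z, 5, 30, 34), (8, r, 14, 12, 19), (8, r, 14, 16, 13), (8, r, 14, 2, 14), (8, r, 14, 31, 27), (8, r, 14, 39, 29), (8, r, 14, 4, 40), (8, v, 19, 12, 19), (8, v, 19, 16, 13), (8, v, 19, 2, 14), (8, v, 19, 31, 27), (8, v, 19, 39, 29), (8, v, 19, 4, 40), (8, v, 24, 12, 19), (8, v, 24, 16, 13), (8, v, 24, 2, 14), (8, v, 24, 31, 27), (8, v, 24, 39, 29), (8, v, 24, 4, 40)}
Natural join on G: {(8, r, 14, 12, 19, 23), (8, r, 14, 16, 13, 23), (8, r, 14, 2, 14, 23), (8, r, 14, 31, 27, 23), (8, r, 14, 39, 29, 23), (8, r, 14, 4, 40, 23), (8, v, 19, 12, 19, 9), (8, v, 19, 16, 13, 9), (8, v, 19, 2, 14, 9), (8, v, 19, 31, 27, 9), (8, v, 19, 39, 29, 9), (8, v, 19, 4, 40, 9)}
Keep only column(s) A, G: {(12, 14), (12, 19), (16, 14), (16, 19), (2, 14), (2, 19), (31, 14), (31, 19), (39, 14), (39, 19), (4, 14), (4, 19)}
Selection G > A: {(12, 14), (12, 19), (16, 19), (2, 14), (2, 19), (4, 14), (4, 19)}
Keep only column(s) G, A: {(14, 12), (14, 2), (14, 4), (19, 12), (19, 16), (19, 2), (19, 4)}

{(14, 12), (14, 2), (14, 4), (19, 12), (19, 16), (19, 2), (19, 4)}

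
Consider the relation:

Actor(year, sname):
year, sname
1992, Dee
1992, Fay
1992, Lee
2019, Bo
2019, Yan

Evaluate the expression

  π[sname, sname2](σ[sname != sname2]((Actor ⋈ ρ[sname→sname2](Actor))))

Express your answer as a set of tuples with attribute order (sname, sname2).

{(Bo, Yan), (Dee, Fay), (Dee, Lee), (Fay, Dee), (Fay, Lee), (Lee, Dee), (Lee, Fay), (Yan, Bo)}

ρ[sname→sname2]: schema becomes (year, sname2); tuples unchanged.
Natural join on year: {(1992, Dee, Dee), (1992, Dee, Fay), (1992, Dee, Lee), (1992, Fay, Dee), (1992, Fay, Fay), (1992, Fay, Lee), (1992, Lee, Dee), (1992, Lee, Fay), (1992, Lee, Lee), (2019, Bo, Bo), (2019, Bo, Yan), (2019, Yan, Bo), (2019, Yan, Yan)}
σ[sname != sname2]: keep tuples satisfying sname != sname2 → {(1992, Dee, Fay), (1992, Dee, Lee), (1992, Fay, Dee), (1992, Fay, Lee), (1992, Lee, Dee), (1992, Lee, Fay), (2019, Bo, Yan), (2019, Yan, Bo)}
Keep only column(s) sname, sname2: {(Bo, Yan), (Dee, Fay), (Dee, Lee), (Fay, Dee), (Fay, Lee), (Lee, Dee), (Lee, Fay), (Yan, Bo)}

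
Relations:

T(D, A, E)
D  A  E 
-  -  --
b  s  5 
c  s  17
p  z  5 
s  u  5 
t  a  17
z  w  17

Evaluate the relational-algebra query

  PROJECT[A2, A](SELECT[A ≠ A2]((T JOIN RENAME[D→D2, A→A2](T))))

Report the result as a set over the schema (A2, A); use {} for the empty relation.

{(a, s), (a, w), (s, a), (s, u), (s, w), (s, z), (u, s), (u, z), (w, a), (w, s), (z, s), (z, u)}

ρ[D→D2, A→A2]: schema becomes (D2, A2, E); tuples unchanged.
T ⋈ RENAME[D→D2, A→A2](T) (natural join on E): {(b, s, 5, b, s), (b, s, 5, p, z), (b, s, 5, s, u), (c, s, 17, c, s), (c, s, 17, t, a), (c, s, 17, z, w), (p, z, 5, b, s), (p, z, 5, p, z), (p, z, 5, s, u), (s, u, 5, b, s), (s, u, 5, p, z), (s, u, 5, s, u), (t, a, 17, c, s), (t, a, 17, t, a), (t, a, 17, z, w), (z, w, 17, c, s), (z, w, 17, t, a), (z, w, 17, z, w)}
Filtering on A ≠ A2 leaves {(b, s, 5, p, z), (b, s, 5, s, u), (c, s, 17, t, a), (c, s, 17, z, w), (p, z, 5, b, s), (p, z, 5, s, u), (s, u, 5, b, s), (s, u, 5, p, z), (t, a, 17, c, s), (t, a, 17, z, w), (z, w, 17, c, s), (z, w, 17, t, a)}.
Projecting to A2, A: {(a, s), (a, w), (s, a), (s, u), (s, w), (s, z), (u, s), (u, z), (w, a), (w, s), (z, s), (z, u)}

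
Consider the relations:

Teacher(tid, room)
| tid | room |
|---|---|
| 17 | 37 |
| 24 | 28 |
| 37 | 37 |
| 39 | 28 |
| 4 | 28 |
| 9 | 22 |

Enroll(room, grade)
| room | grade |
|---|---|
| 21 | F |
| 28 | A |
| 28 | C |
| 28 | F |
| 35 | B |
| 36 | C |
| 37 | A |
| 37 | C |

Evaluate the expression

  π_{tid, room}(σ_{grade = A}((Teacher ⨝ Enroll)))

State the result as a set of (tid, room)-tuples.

{(17, 37), (24, 28), (37, 37), (39, 28), (4, 28)}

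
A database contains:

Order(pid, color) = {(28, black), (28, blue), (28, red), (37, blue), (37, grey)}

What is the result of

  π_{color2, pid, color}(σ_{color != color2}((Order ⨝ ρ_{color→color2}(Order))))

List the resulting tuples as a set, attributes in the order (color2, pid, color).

ρ[color→color2]: schema becomes (pid, color2); tuples unchanged.
Joining Order and ρ_{color→color2}(Order) on pid yields {(28, black, black), (28, black, blue), (28, black, red), (28, blue, black), (28, blue, blue), (28, blue, red), (28, red, black), (28, red, blue), (28, red, red), (37, blue, blue), (37, blue, grey), (37, grey, blue), (37, grey, grey)}.
Selection color != color2: {(28, black, blue), (28, black, red), (28, blue, black), (28, blue, red), (28, red, black), (28, red, blue), (37, blue, grey), (37, grey, blue)}
Projecting to color2, pid, color: {(black, 28, blue), (black, 28, red), (blue, 28, black), (blue, 28, red), (blue, 37, grey), (grey, 37, blue), (red, 28, black), (red, 28, blue)}

{(black, 28, blue), (black, 28, red), (blue, 28, black), (blue, 28, red), (blue, 37, grey), (grey, 37, blue), (red, 28, black), (red, 28, blue)}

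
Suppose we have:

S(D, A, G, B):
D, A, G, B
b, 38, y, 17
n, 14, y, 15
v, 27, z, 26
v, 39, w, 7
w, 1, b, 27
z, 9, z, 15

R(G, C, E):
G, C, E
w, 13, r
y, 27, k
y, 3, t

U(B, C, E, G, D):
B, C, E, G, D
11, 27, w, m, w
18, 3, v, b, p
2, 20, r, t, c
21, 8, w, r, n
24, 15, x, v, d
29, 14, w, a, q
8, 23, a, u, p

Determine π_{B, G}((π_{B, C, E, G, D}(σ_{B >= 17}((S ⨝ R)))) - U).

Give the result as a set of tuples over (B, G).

Natural join on G: {(b, 38, y, 17, 27, k), (b, 38, y, 17, 3, t), (n, 14, y, 15, 27, k), (n, 14, y, 15, 3, t), (v, 39, w, 7, 13, r)}
Selection B >= 17: {(b, 38, y, 17, 27, k), (b, 38, y, 17, 3, t)}
π[B, C, E, G, D]: project onto (B, C, E, G, D) → {(17, 27, k, y, b), (17, 3, t, y, b)}
Set difference of the two operands is {(17, 27, k, y, b), (17, 3, t, y, b)}.
π[B, G]: project onto (B, G) (1 duplicate(s) eliminated) → {(17, y)}

{(17, y)}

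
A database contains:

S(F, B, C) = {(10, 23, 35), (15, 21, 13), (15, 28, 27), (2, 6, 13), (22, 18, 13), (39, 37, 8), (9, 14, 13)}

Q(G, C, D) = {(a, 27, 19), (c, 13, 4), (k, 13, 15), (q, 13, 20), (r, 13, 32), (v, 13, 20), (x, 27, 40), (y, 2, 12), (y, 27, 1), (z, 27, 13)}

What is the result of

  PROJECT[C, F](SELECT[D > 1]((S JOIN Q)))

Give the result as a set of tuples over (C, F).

{(13, 15), (13, 2), (13, 22), (13, 9), (27, 15)}

Natural join on C: {(15, 21, 13, c, 4), (15, 21, 13, k, 15), (15, 21, 13, q, 20), (15, 21, 13, r, 32), (15, 21, 13, v, 20), (15, 28, 27, a, 19), (15, 28, 27, x, 40), (15, 28, 27, y, 1), (15, 28, 27, z, 13), (2, 6, 13, c, 4), (2, 6, 13, k, 15), (2, 6, 13, q, 20), (2, 6, 13, r, 32), (2, 6, 13, v, 20), (22, 18, 13, c, 4), (22, 18, 13, k, 15), (22, 18, 13, q, 20), (22, 18, 13, r, 32), (22, 18, 13, v, 20), (9, 14, 13, c, 4), (9, 14, 13, k, 15), (9, 14, 13, q, 20), (9, 14, 13, r, 32), (9, 14, 13, v, 20)}
Apply σ_{D > 1}; surviving tuples: {(15, 21, 13, c, 4), (15, 21, 13, k, 15), (15, 21, 13, q, 20), (15, 21, 13, r, 32), (15, 21, 13, v, 20), (15, 28, 27, a, 19), (15, 28, 27, x, 40), (15, 28, 27, z, 13), (2, 6, 13, c, 4), (2, 6, 13, k, 15), (2, 6, 13, q, 20), (2, 6, 13, r, 32), (2, 6, 13, v, 20), (22, 18, 13, c, 4), (22, 18, 13, k, 15), (22, 18, 13, q, 20), (22, 18, 13, r, 32), (22, 18, 13, v, 20), (9, 14, 13, c, 4), (9, 14, 13, k, 15), (9, 14, 13, q, 20), (9, 14, 13, r, 32), (9, 14, 13, v, 20)}
π[C, F]: project onto (C, F) (18 duplicate(s) eliminated) → {(13, 15), (13, 2), (13, 22), (13, 9), (27, 15)}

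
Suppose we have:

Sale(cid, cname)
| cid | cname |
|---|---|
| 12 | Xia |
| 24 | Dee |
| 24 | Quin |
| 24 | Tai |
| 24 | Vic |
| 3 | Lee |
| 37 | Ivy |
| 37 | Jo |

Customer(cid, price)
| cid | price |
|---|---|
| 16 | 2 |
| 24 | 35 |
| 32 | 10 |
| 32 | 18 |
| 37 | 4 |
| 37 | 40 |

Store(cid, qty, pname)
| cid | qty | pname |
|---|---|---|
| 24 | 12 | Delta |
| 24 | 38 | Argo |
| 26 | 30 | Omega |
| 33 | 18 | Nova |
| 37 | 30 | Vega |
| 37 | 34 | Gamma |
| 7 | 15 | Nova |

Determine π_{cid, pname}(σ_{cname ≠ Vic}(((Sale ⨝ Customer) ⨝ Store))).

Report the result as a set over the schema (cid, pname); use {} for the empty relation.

{(24, Argo), (24, Delta), (37, Gamma), (37, Vega)}

Natural join on cid: {(24, Dee, 35), (24, Quin, 35), (24, Tai, 35), (24, Vic, 35), (37, Ivy, 4), (37, Ivy, 40), (37, Jo, 4), (37, Jo, 40)}
Natural join on cid: {(24, Dee, 35, 12, Delta), (24, Dee, 35, 38, Argo), (24, Quin, 35, 12, Delta), (24, Quin, 35, 38, Argo), (24, Tai, 35, 12, Delta), (24, Tai, 35, 38, Argo), (24, Vic, 35, 12, Delta), (24, Vic, 35, 38, Argo), (37, Ivy, 4, 30, Vega), (37, Ivy, 4, 34, Gamma), (37, Ivy, 40, 30, Vega), (37, Ivy, 40, 34, Gamma), (37, Jo, 4, 30, Vega), (37, Jo, 4, 34, Gamma), (37, Jo, 40, 30, Vega), (37, Jo, 40, 34, Gamma)}
Selection cname ≠ Vic: {(24, Dee, 35, 12, Delta), (24, Dee, 35, 38, Argo), (24, Quin, 35, 12, Delta), (24, Quin, 35, 38, Argo), (24, Tai, 35, 12, Delta), (24, Tai, 35, 38, Argo), (37, Ivy, 4, 30, Vega), (37, Ivy, 4, 34, Gamma), (37, Ivy, 40, 30, Vega), (37, Ivy, 40, 34, Gamma), (37, Jo, 4, 30, Vega), (37, Jo, 4, 34, Gamma), (37, Jo, 40, 30, Vega), (37, Jo, 40, 34, Gamma)}
π_{cid, pname} gives {(24, Argo), (24, Delta), (37, Gamma), (37, Vega)} (10 duplicate(s) eliminated).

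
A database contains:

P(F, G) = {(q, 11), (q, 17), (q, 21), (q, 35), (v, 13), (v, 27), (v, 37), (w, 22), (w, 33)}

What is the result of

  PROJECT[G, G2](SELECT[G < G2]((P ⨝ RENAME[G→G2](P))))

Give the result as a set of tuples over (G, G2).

ρ[G→G2]: schema becomes (F, G2); tuples unchanged.
P ⋈ RENAME[G→G2](P) (natural join on F): {(q, 11, 11), (q, 11, 17), (q, 11, 21), (q, 11, 35), (q, 17, 11), (q, 17, 17), (q, 17, 21), (q, 17, 35), (q, 21, 11), (q, 21, 17), (q, 21, 21), (q, 21, 35), (q, 35, 11), (q, 35, 17), (q, 35, 21), (q, 35, 35), (v, 13, 13), (v, 13, 27), (v, 13, 37), (v, 27, 13), (v, 27, 27), (v, 27, 37), (v, 37, 13), (v, 37, 27), (v, 37, 37), (w, 22, 22), (w, 22, 33), (w, 33, 22), (w, 33, 33)}
Apply σ_{G < G2}; surviving tuples: {(q, 11, 17), (q, 11, 21), (q, 11, 35), (q, 17, 21), (q, 17, 35), (q, 21, 35), (v, 13, 27), (v, 13, 37), (v, 27, 37), (w, 22, 33)}
Projecting to G, G2: {(11, 17), (11, 21), (11, 35), (13, 27), (13, 37), (17, 21), (17, 35), (21, 35), (22, 33), (27, 37)}

{(11, 17), (11, 21), (11, 35), (13, 27), (13, 37), (17, 21), (17, 35), (21, 35), (22, 33), (27, 37)}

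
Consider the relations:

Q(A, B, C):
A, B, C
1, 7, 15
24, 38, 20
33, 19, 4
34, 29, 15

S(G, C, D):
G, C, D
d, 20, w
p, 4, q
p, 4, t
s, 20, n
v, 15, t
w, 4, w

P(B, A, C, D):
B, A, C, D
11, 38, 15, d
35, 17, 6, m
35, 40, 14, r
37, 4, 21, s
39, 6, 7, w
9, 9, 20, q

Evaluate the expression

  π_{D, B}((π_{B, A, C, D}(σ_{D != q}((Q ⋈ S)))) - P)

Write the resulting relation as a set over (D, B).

Joining Q and S on C yields {(1, 7, 15, v, t), (24, 38, 20, d, w), (24, 38, 20, s, n), (33, 19, 4, p, q), (33, 19, 4, p, t), (33, 19, 4, w, w), (34, 29, 15, v, t)}.
σ[D != q]: keep tuples satisfying D != q → {(1, 7, 15, v, t), (24, 38, 20, d, w), (24, 38, 20, s, n), (33, 19, 4, p, t), (33, 19, 4, w, w), (34, 29, 15, v, t)}
π_{B, A, C, D} gives {(19, 33, 4, t), (19, 33, 4, w), (29, 34, 15, t), (38, 24, 20, n), (38, 24, 20, w), (7, 1, 15, t)}.
Difference: {(19, 33, 4, t), (19, 33, 4, w), (29, 34, 15, t), (38, 24, 20, n), (38, 24, 20, w), (7, 1, 15, t)} with {(11, 38, 15, d), (35, 17, 6, m), (35, 40, 14, r), (37, 4, 21, s), (39, 6, 7, w), (9, 9, 20, q)} → {(19, 33, 4, t), (19, 33, 4, w), (29, 34, 15, t), (38, 24, 20, n), (38, 24, 20, w), (7, 1, 15, t)}
π_{D, B} gives {(n, 38), (t, 19), (t, 29), (t, 7), (w, 19), (w, 38)}.

{(n, 38), (t, 19), (t, 29), (t, 7), (w, 19), (w, 38)}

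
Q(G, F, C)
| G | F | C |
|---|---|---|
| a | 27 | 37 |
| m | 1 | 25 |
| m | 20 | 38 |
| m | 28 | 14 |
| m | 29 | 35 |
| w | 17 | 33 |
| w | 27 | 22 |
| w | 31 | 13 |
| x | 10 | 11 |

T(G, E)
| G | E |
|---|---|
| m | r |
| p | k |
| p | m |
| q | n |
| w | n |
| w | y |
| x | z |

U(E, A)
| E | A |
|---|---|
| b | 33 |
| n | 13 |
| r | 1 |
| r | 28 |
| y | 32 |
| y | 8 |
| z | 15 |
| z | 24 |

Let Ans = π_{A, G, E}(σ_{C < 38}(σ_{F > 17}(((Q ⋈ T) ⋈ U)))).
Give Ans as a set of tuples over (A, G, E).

{(1, m, r), (13, w, n), (28, m, r), (32, w, y), (8, w, y)}

Q ⋈ T (natural join on G): {(m, 1, 25, r), (m, 20, 38, r), (m, 28, 14, r), (m, 29, 35, r), (w, 17, 33, n), (w, 17, 33, y), (w, 27, 22, n), (w, 27, 22, y), (w, 31, 13, n), (w, 31, 13, y), (x, 10, 11, z)}
(Q ⋈ T) ⋈ U (natural join on E): {(m, 1, 25, r, 1), (m, 1, 25, r, 28), (m, 20, 38, r, 1), (m, 20, 38, r, 28), (m, 28, 14, r, 1), (m, 28, 14, r, 28), (m, 29, 35, r, 1), (m, 29, 35, r, 28), (w, 17, 33, n, 13), (w, 17, 33, y, 32), (w, 17, 33, y, 8), (w, 27, 22, n, 13), (w, 27, 22, y, 32), (w, 27, 22, y, 8), (w, 31, 13, n, 13), (w, 31, 13, y, 32), (w, 31, 13, y, 8), (x, 10, 11, z, 15), (x, 10, 11, z, 24)}
Filtering on F > 17 leaves {(m, 20, 38, r, 1), (m, 20, 38, r, 28), (m, 28, 14, r, 1), (m, 28, 14, r, 28), (m, 29, 35, r, 1), (m, 29, 35, r, 28), (w, 27, 22, n, 13), (w, 27, 22, y, 32), (w, 27, 22, y, 8), (w, 31, 13, n, 13), (w, 31, 13, y, 32), (w, 31, 13, y, 8)}.
Filtering on C < 38 leaves {(m, 28, 14, r, 1), (m, 28, 14, r, 28), (m, 29, 35, r, 1), (m, 29, 35, r, 28), (w, 27, 22, n, 13), (w, 27, 22, y, 32), (w, 27, 22, y, 8), (w, 31, 13, n, 13), (w, 31, 13, y, 32), (w, 31, 13, y, 8)}.
π_{A, G, E} gives {(1, m, r), (13, w, n), (28, m, r), (32, w, y), (8, w, y)} (5 duplicate(s) eliminated).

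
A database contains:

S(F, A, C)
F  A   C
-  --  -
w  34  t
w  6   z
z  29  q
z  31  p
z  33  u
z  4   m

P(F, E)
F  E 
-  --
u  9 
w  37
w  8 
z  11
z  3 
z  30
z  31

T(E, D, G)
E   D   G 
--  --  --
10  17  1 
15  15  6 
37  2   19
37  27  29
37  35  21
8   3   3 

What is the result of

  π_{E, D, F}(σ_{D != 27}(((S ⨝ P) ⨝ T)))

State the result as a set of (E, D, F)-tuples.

Natural join on F: {(w, 34, t, 37), (w, 34, t, 8), (w, 6, z, 37), (w, 6, z, 8), (z, 29, q, 11), (z, 29, q, 3), (z, 29, q, 30), (z, 29, q, 31), (z, 31, p, 11), (z, 31, p, 3), (z, 31, p, 30), (z, 31, p, 31), (z, 33, u, 11), (z, 33, u, 3), (z, 33, u, 30), (z, 33, u, 31), (z, 4, m, 11), (z, 4, m, 3), (z, 4, m, 30), (z, 4, m, 31)}
Natural join on E: {(w, 34, t, 37, 2, 19), (w, 34, t, 37, 27, 29), (w, 34, t, 37, 35, 21), (w, 34, t, 8, 3, 3), (w, 6, z, 37, 2, 19), (w, 6, z, 37, 27, 29), (w, 6, z, 37, 35, 21), (w, 6, z, 8, 3, 3)}
σ[D != 27]: keep tuples satisfying D != 27 → {(w, 34, t, 37, 2, 19), (w, 34, t, 37, 35, 21), (w, 34, t, 8, 3, 3), (w, 6, z, 37, 2, 19), (w, 6, z, 37, 35, 21), (w, 6, z, 8, 3, 3)}
Projecting to E, D, F (3 duplicate(s) eliminated): {(37, 2, w), (37, 35, w), (8, 3, w)}

{(37, 2, w), (37, 35, w), (8, 3, w)}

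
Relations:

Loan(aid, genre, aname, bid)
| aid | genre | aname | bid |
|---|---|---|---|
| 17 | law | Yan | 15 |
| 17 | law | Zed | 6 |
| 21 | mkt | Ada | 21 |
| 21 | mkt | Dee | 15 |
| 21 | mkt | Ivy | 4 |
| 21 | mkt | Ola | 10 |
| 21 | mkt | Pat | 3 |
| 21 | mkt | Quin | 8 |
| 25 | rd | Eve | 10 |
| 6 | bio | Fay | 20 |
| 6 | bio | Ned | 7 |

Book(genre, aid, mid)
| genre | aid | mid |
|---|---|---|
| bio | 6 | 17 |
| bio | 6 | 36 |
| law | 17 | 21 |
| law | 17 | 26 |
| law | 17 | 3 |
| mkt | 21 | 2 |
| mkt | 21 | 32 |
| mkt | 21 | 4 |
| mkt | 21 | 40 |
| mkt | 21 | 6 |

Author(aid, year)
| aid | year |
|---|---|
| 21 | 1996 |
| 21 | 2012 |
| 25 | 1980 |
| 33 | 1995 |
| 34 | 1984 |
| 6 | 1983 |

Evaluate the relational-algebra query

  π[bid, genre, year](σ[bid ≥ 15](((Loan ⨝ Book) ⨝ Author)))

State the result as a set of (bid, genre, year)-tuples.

{(15, mkt, 1996), (15, mkt, 2012), (20, bio, 1983), (21, mkt, 1996), (21, mkt, 2012)}

Joining Loan and Book on aid, genre yields {(17, law, Yan, 15, 21), (17, law, Yan, 15, 26), (17, law, Yan, 15, 3), (17, law, Zed, 6, 21), (17, law, Zed, 6, 26), (17, law, Zed, 6, 3), (21, mkt, Ada, 21, 2), (21, mkt, Ada, 21, 32), (21, mkt, Ada, 21, 4), (21, mkt, Ada, 21, 40), (21, mkt, Ada, 21, 6), (21, mkt, Dee, 15, 2), (21, mkt, Dee, 15, 32), (21, mkt, Dee, 15, 4), (21, mkt, Dee, 15, 40), (21, mkt, Dee, 15, 6), (21, mkt, Ivy, 4, 2), (21, mkt, Ivy, 4, 32), (21, mkt, Ivy, 4, 4), (21, mkt, Ivy, 4, 40), (21, mkt, Ivy, 4, 6), (21, mkt, Ola, 10, 2), (21, mkt, Ola, 10, 32), (21, mkt, Ola, 10, 4), (21, mkt, Ola, 10, 40), (21, mkt, Ola, 10, 6), (21, mkt, Pat, 3, 2), (21, mkt, Pat, 3, 32), (21, mkt, Pat, 3, 4), (21, mkt, Pat, 3, 40), (21, mkt, Pat, 3, 6), (21, mkt, Quin, 8, 2), (21, mkt, Quin, 8, 32), (21, mkt, Quin, 8, 4), (21, mkt, Quin, 8, 40), (21, mkt, Quin, 8, 6), (6, bio, Fay, 20, 17), (6, bio, Fay, 20, 36), (6, bio, Ned, 7, 17), (6, bio, Ned, 7, 36)}.
Joining (Loan ⨝ Book) and Author on aid yields {(21, mkt, Ada, 21, 2, 1996), (21, mkt, Ada, 21, 2, 2012), (21, mkt, Ada, 21, 32, 1996), (21, mkt, Ada, 21, 32, 2012), (21, mkt, Ada, 21, 4, 1996), (21, mkt, Ada, 21, 4, 2012), (21, mkt, Ada, 21, 40, 1996), (21, mkt, Ada, 21, 40, 2012), (21, mkt, Ada, 21, 6, 1996), (21, mkt, Ada, 21, 6, 2012), (21, mkt, Dee, 15, 2, 1996), (21, mkt, Dee, 15, 2, 2012), (21, mkt, Dee, 15, 32, 1996), (21, mkt, Dee, 15, 32, 2012), (21, mkt, Dee, 15, 4, 1996), (21, mkt, Dee, 15, 4, 2012), (21, mkt, Dee, 15, 40, 1996), (21, mkt, Dee, 15, 40, 2012), (21, mkt, Dee, 15, 6, 1996), (21, mkt, Dee, 15, 6, 2012), (21, mkt, Ivy, 4, 2, 1996), (21, mkt, Ivy, 4, 2, 2012), (21, mkt, Ivy, 4, 32, 1996), (21, mkt, Ivy, 4, 32, 2012), (21, mkt, Ivy, 4, 4, 1996), (21, mkt, Ivy, 4, 4, 2012), (21, mkt, Ivy, 4, 40, 1996), (21, mkt, Ivy, 4, 40, 2012), (21, mkt, Ivy, 4, 6, 1996), (21, mkt, Ivy, 4, 6, 2012), (21, mkt, Ola, 10, 2, 1996), (21, mkt, Ola, 10, 2, 2012), (21, mkt, Ola, 10, 32, 1996), (21, mkt, Ola, 10, 32, 2012), (21, mkt, Ola, 10, 4, 1996), (21, mkt, Ola, 10, 4, 2012), (21, mkt, Ola, 10, 40, 1996), (21, mkt, Ola, 10, 40, 2012), (21, mkt, Ola, 10, 6, 1996), (21, mkt, Ola, 10, 6, 2012), (21, mkt, Pat, 3, 2, 1996), (21, mkt, Pat, 3, 2, 2012), (21, mkt, Pat, 3, 32, 1996), (21, mkt, Pat, 3, 32, 2012), (21, mkt, Pat, 3, 4, 1996), (21, mkt, Pat, 3, 4, 2012), (21, mkt, Pat, 3, 40, 1996), (21, mkt, Pat, 3, 40, 2012), (21, mkt, Pat, 3, 6, 1996), (21, mkt, Pat, 3, 6, 2012), (21, mkt, Quin, 8, 2, 1996), (21, mkt, Quin, 8, 2, 2012), (21, mkt, Quin, 8, 32, 1996), (21, mkt, Quin, 8, 32, 2012), (21, mkt, Quin, 8, 4, 1996), (21, mkt, Quin, 8, 4, 2012), (21, mkt, Quin, 8, 40, 1996), (21, mkt, Quin, 8, 40, 2012), (21, mkt, Quin, 8, 6, 1996), (21, mkt, Quin, 8, 6, 2012), (6, bio, Fay, 20, 17, 1983), (6, bio, Fay, 20, 36, 1983), (6, bio, Ned, 7, 17, 1983), (6, bio, Ned, 7, 36, 1983)}.
Filtering on bid ≥ 15 leaves {(21, mkt, Ada, 21, 2, 1996), (21, mkt, Ada, 21, 2, 2012), (21, mkt, Ada, 21, 32, 1996), (21, mkt, Ada, 21, 32, 2012), (21, mkt, Ada, 21, 4, 1996), (21, mkt, Ada, 21, 4, 2012), (21, mkt, Ada, 21, 40, 1996), (21, mkt, Ada, 21, 40, 2012), (21, mkt, Ada, 21, 6, 1996), (21, mkt, Ada, 21, 6, 2012), (21, mkt, Dee, 15, 2, 1996), (21, mkt, Dee, 15, 2, 2012), (21, mkt, Dee, 15, 32, 1996), (21, mkt, Dee, 15, 32, 2012), (21, mkt, Dee, 15, 4, 1996), (21, mkt, Dee, 15, 4, 2012), (21, mkt, Dee, 15, 40, 1996), (21, mkt, Dee, 15, 40, 2012), (21, mkt, Dee, 15, 6, 1996), (21, mkt, Dee, 15, 6, 2012), (6, bio, Fay, 20, 17, 1983), (6, bio, Fay, 20, 36, 1983)}.
π_{bid, genre, year} gives {(15, mkt, 1996), (15, mkt, 2012), (20, bio, 1983), (21, mkt, 1996), (21, mkt, 2012)} (17 duplicate(s) eliminated).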